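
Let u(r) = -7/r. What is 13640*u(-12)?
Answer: 23870/3 ≈ 7956.7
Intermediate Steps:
13640*u(-12) = 13640*(-7/(-12)) = 13640*(-7*(-1/12)) = 13640*(7/12) = 23870/3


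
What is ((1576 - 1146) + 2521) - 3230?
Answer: -279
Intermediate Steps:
((1576 - 1146) + 2521) - 3230 = (430 + 2521) - 3230 = 2951 - 3230 = -279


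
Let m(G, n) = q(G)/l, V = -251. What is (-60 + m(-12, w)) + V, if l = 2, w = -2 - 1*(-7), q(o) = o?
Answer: -317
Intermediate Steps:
w = 5 (w = -2 + 7 = 5)
m(G, n) = G/2
(-60 + m(-12, w)) + V = (-60 + (½)*(-12)) - 251 = (-60 - 6) - 251 = -66 - 251 = -317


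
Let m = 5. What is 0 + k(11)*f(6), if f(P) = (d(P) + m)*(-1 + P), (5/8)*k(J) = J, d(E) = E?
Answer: 968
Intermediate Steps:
k(J) = 8*J/5
f(P) = (-1 + P)*(5 + P) (f(P) = (P + 5)*(-1 + P) = (5 + P)*(-1 + P) = (-1 + P)*(5 + P))
0 + k(11)*f(6) = 0 + ((8/5)*11)*(-5 + 6² + 4*6) = 0 + 88*(-5 + 36 + 24)/5 = 0 + (88/5)*55 = 0 + 968 = 968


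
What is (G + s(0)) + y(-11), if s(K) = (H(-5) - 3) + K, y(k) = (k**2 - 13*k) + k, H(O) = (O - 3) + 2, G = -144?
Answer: 100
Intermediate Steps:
H(O) = -1 + O (H(O) = (-3 + O) + 2 = -1 + O)
y(k) = k**2 - 12*k
s(K) = -9 + K (s(K) = ((-1 - 5) - 3) + K = (-6 - 3) + K = -9 + K)
(G + s(0)) + y(-11) = (-144 + (-9 + 0)) - 11*(-12 - 11) = (-144 - 9) - 11*(-23) = -153 + 253 = 100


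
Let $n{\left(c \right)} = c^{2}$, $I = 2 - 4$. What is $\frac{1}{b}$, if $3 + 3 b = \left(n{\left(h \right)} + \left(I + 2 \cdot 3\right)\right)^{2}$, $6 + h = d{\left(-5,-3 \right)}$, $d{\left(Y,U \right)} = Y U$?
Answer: $\frac{3}{7222} \approx 0.0004154$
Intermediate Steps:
$d{\left(Y,U \right)} = U Y$
$I = -2$
$h = 9$ ($h = -6 - -15 = -6 + 15 = 9$)
$b = \frac{7222}{3}$ ($b = -1 + \frac{\left(9^{2} + \left(-2 + 2 \cdot 3\right)\right)^{2}}{3} = -1 + \frac{\left(81 + \left(-2 + 6\right)\right)^{2}}{3} = -1 + \frac{\left(81 + 4\right)^{2}}{3} = -1 + \frac{85^{2}}{3} = -1 + \frac{1}{3} \cdot 7225 = -1 + \frac{7225}{3} = \frac{7222}{3} \approx 2407.3$)
$\frac{1}{b} = \frac{1}{\frac{7222}{3}} = \frac{3}{7222}$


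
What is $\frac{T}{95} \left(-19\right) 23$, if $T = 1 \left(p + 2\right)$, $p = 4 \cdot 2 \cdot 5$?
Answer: $- \frac{966}{5} \approx -193.2$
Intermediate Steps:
$p = 40$ ($p = 8 \cdot 5 = 40$)
$T = 42$ ($T = 1 \left(40 + 2\right) = 1 \cdot 42 = 42$)
$\frac{T}{95} \left(-19\right) 23 = \frac{42}{95} \left(-19\right) 23 = \left(- \frac{42}{5}\right) 23 = - \frac{966}{5}$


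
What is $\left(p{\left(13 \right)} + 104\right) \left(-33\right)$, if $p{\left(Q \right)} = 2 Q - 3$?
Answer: $-4191$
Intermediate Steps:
$p{\left(Q \right)} = -3 + 2 Q$
$\left(p{\left(13 \right)} + 104\right) \left(-33\right) = \left(\left(-3 + 2 \cdot 13\right) + 104\right) \left(-33\right) = \left(\left(-3 + 26\right) + 104\right) \left(-33\right) = \left(23 + 104\right) \left(-33\right) = 127 \left(-33\right) = -4191$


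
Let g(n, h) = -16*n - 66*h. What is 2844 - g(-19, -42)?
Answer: -232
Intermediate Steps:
g(n, h) = -66*h - 16*n
2844 - g(-19, -42) = 2844 - (-66*(-42) - 16*(-19)) = 2844 - (2772 + 304) = 2844 - 1*3076 = 2844 - 3076 = -232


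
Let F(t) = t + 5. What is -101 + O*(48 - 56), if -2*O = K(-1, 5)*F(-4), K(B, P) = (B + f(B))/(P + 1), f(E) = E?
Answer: -307/3 ≈ -102.33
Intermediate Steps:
F(t) = 5 + t
K(B, P) = 2*B/(1 + P) (K(B, P) = (B + B)/(P + 1) = (2*B)/(1 + P) = 2*B/(1 + P))
O = 1/6 (O = -2*(-1)/(1 + 5)*(5 - 4)/2 = -2*(-1)/6/2 = -2*(-1)*(1/6)/2 = -(-1)/6 = -1/2*(-1/3) = 1/6 ≈ 0.16667)
-101 + O*(48 - 56) = -101 + (48 - 56)/6 = -101 + (1/6)*(-8) = -101 - 4/3 = -307/3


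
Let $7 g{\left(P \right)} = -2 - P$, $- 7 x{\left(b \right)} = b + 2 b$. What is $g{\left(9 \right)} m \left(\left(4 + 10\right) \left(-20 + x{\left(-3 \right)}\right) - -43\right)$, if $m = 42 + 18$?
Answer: $\frac{144540}{7} \approx 20649.0$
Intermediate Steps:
$x{\left(b \right)} = - \frac{3 b}{7}$ ($x{\left(b \right)} = - \frac{b + 2 b}{7} = - \frac{3 b}{7}$)
$m = 60$
$g{\left(P \right)} = - \frac{2}{7} - \frac{P}{7}$ ($g{\left(P \right)} = \frac{-2 - P}{7} = - \frac{2}{7} - \frac{P}{7}$)
$g{\left(9 \right)} m \left(\left(4 + 10\right) \left(-20 + x{\left(-3 \right)}\right) - -43\right) = \left(- \frac{2}{7} - \frac{9}{7}\right) 60 \left(\left(4 + 10\right) \left(-20 - - \frac{9}{7}\right) - -43\right) = \left(- \frac{2}{7} - \frac{9}{7}\right) 60 \left(14 \left(-20 + \frac{9}{7}\right) + 43\right) = \left(- \frac{11}{7}\right) 60 \left(14 \left(- \frac{131}{7}\right) + 43\right) = - \frac{660 \left(-262 + 43\right)}{7} = \left(- \frac{660}{7}\right) \left(-219\right) = \frac{144540}{7}$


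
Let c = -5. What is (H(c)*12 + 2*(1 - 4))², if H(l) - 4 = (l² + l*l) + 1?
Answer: 427716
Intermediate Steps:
H(l) = 5 + 2*l² (H(l) = 4 + ((l² + l*l) + 1) = 4 + ((l² + l²) + 1) = 4 + (2*l² + 1) = 4 + (1 + 2*l²) = 5 + 2*l²)
(H(c)*12 + 2*(1 - 4))² = ((5 + 2*(-5)²)*12 + 2*(1 - 4))² = ((5 + 2*25)*12 + 2*(-3))² = ((5 + 50)*12 - 6)² = (55*12 - 6)² = (660 - 6)² = 654² = 427716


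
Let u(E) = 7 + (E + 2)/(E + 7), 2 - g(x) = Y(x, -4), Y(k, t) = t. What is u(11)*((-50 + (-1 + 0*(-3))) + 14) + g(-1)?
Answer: -5035/18 ≈ -279.72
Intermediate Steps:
g(x) = 6 (g(x) = 2 - 1*(-4) = 2 + 4 = 6)
u(E) = 7 + (2 + E)/(7 + E)
u(11)*((-50 + (-1 + 0*(-3))) + 14) + g(-1) = ((51 + 8*11)/(7 + 11))*((-50 + (-1 + 0*(-3))) + 14) + 6 = ((51 + 88)/18)*((-50 + (-1 + 0)) + 14) + 6 = ((1/18)*139)*((-50 - 1) + 14) + 6 = 139*(-51 + 14)/18 + 6 = (139/18)*(-37) + 6 = -5143/18 + 6 = -5035/18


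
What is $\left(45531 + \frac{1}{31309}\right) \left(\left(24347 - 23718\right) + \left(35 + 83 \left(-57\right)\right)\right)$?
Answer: $- \frac{5797630835360}{31309} \approx -1.8517 \cdot 10^{8}$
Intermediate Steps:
$\left(45531 + \frac{1}{31309}\right) \left(\left(24347 - 23718\right) + \left(35 + 83 \left(-57\right)\right)\right) = \left(45531 + \frac{1}{31309}\right) \left(629 + \left(35 - 4731\right)\right) = \frac{1425530080 \left(629 - 4696\right)}{31309} = \frac{1425530080}{31309} \left(-4067\right) = - \frac{5797630835360}{31309}$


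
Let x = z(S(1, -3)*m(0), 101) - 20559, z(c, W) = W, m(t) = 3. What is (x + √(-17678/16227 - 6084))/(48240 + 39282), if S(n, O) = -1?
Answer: -10229/43761 + I*√178033171038/473406498 ≈ -0.23375 + 0.00089128*I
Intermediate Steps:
x = -20458 (x = 101 - 20559 = -20458)
(x + √(-17678/16227 - 6084))/(48240 + 39282) = (-20458 + √(-17678/16227 - 6084))/(48240 + 39282) = (-20458 + √(-17678*1/16227 - 6084))/87522 = (-20458 + √(-17678/16227 - 6084))*(1/87522) = (-20458 + √(-98742746/16227))*(1/87522) = (-20458 + I*√178033171038/5409)*(1/87522) = -10229/43761 + I*√178033171038/473406498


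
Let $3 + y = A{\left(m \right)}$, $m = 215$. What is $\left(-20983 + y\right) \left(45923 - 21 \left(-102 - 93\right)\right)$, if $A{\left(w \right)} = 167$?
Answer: $-1041324742$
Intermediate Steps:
$y = 164$ ($y = -3 + 167 = 164$)
$\left(-20983 + y\right) \left(45923 - 21 \left(-102 - 93\right)\right) = \left(-20983 + 164\right) \left(45923 - 21 \left(-102 - 93\right)\right) = - 20819 \left(45923 - -4095\right) = - 20819 \left(45923 + 4095\right) = \left(-20819\right) 50018 = -1041324742$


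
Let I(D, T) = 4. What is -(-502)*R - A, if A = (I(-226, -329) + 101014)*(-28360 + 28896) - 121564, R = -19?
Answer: -54033622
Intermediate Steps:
A = 54024084 (A = (4 + 101014)*(-28360 + 28896) - 121564 = 101018*536 - 121564 = 54145648 - 121564 = 54024084)
-(-502)*R - A = -(-502)*(-19) - 1*54024084 = -502*19 - 54024084 = -9538 - 54024084 = -54033622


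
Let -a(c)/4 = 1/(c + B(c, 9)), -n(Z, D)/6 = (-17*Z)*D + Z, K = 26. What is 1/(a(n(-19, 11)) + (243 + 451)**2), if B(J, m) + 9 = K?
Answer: 21187/10204421936 ≈ 2.0763e-6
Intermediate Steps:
n(Z, D) = -6*Z + 102*D*Z (n(Z, D) = -6*((-17*Z)*D + Z) = -6*(-17*D*Z + Z) = -6*(Z - 17*D*Z) = -6*Z + 102*D*Z)
B(J, m) = 17 (B(J, m) = -9 + 26 = 17)
a(c) = -4/(17 + c) (a(c) = -4/(c + 17) = -4/(17 + c))
1/(a(n(-19, 11)) + (243 + 451)**2) = 1/(-4/(17 + 6*(-19)*(-1 + 17*11)) + (243 + 451)**2) = 1/(-4/(17 + 6*(-19)*(-1 + 187)) + 694**2) = 1/(-4/(17 + 6*(-19)*186) + 481636) = 1/(-4/(17 - 21204) + 481636) = 1/(-4/(-21187) + 481636) = 1/(-4*(-1/21187) + 481636) = 1/(4/21187 + 481636) = 1/(10204421936/21187) = 21187/10204421936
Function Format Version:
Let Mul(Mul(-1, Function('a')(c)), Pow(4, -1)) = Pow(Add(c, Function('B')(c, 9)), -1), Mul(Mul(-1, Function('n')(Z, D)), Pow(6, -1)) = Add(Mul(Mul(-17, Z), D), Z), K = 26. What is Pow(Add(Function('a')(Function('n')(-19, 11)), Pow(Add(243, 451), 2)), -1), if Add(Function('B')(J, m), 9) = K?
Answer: Rational(21187, 10204421936) ≈ 2.0763e-6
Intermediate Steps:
Function('n')(Z, D) = Add(Mul(-6, Z), Mul(102, D, Z)) (Function('n')(Z, D) = Mul(-6, Add(Mul(Mul(-17, Z), D), Z)) = Mul(-6, Add(Mul(-17, D, Z), Z)) = Mul(-6, Add(Z, Mul(-17, D, Z))) = Add(Mul(-6, Z), Mul(102, D, Z)))
Function('B')(J, m) = 17 (Function('B')(J, m) = Add(-9, 26) = 17)
Function('a')(c) = Mul(-4, Pow(Add(17, c), -1)) (Function('a')(c) = Mul(-4, Pow(Add(c, 17), -1)) = Mul(-4, Pow(Add(17, c), -1)))
Pow(Add(Function('a')(Function('n')(-19, 11)), Pow(Add(243, 451), 2)), -1) = Pow(Add(Mul(-4, Pow(Add(17, Mul(6, -19, Add(-1, Mul(17, 11)))), -1)), Pow(Add(243, 451), 2)), -1) = Pow(Add(Mul(-4, Pow(Add(17, Mul(6, -19, Add(-1, 187))), -1)), Pow(694, 2)), -1) = Pow(Add(Mul(-4, Pow(Add(17, Mul(6, -19, 186)), -1)), 481636), -1) = Pow(Add(Mul(-4, Pow(Add(17, -21204), -1)), 481636), -1) = Pow(Add(Mul(-4, Pow(-21187, -1)), 481636), -1) = Pow(Add(Mul(-4, Rational(-1, 21187)), 481636), -1) = Pow(Add(Rational(4, 21187), 481636), -1) = Pow(Rational(10204421936, 21187), -1) = Rational(21187, 10204421936)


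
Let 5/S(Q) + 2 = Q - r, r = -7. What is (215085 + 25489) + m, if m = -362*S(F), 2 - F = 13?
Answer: 722627/3 ≈ 2.4088e+5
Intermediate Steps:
F = -11 (F = 2 - 1*13 = 2 - 13 = -11)
S(Q) = 5/(5 + Q) (S(Q) = 5/(-2 + (Q - 1*(-7))) = 5/(-2 + (Q + 7)) = 5/(-2 + (7 + Q)) = 5/(5 + Q))
m = 905/3 (m = -1810/(5 - 11) = -1810/(-6) = -1810*(-1)/6 = -362*(-⅚) = 905/3 ≈ 301.67)
(215085 + 25489) + m = (215085 + 25489) + 905/3 = 240574 + 905/3 = 722627/3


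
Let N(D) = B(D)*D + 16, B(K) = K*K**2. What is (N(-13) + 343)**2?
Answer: 836366400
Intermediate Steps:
B(K) = K**3
N(D) = 16 + D**4 (N(D) = D**3*D + 16 = D**4 + 16 = 16 + D**4)
(N(-13) + 343)**2 = ((16 + (-13)**4) + 343)**2 = ((16 + 28561) + 343)**2 = (28577 + 343)**2 = 28920**2 = 836366400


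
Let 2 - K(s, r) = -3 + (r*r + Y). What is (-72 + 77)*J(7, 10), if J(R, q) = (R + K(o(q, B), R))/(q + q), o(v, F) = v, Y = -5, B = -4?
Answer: -8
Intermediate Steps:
K(s, r) = 10 - r² (K(s, r) = 2 - (-3 + (r*r - 5)) = 2 - (-3 + (r² - 5)) = 2 - (-3 + (-5 + r²)) = 2 - (-8 + r²) = 2 + (8 - r²) = 10 - r²)
J(R, q) = (10 + R - R²)/(2*q) (J(R, q) = (R + (10 - R²))/(q + q) = (10 + R - R²)/((2*q)) = (10 + R - R²)*(1/(2*q)) = (10 + R - R²)/(2*q))
(-72 + 77)*J(7, 10) = (-72 + 77)*((½)*(10 + 7 - 1*7²)/10) = 5*((½)*(⅒)*(10 + 7 - 1*49)) = 5*((½)*(⅒)*(10 + 7 - 49)) = 5*((½)*(⅒)*(-32)) = 5*(-8/5) = -8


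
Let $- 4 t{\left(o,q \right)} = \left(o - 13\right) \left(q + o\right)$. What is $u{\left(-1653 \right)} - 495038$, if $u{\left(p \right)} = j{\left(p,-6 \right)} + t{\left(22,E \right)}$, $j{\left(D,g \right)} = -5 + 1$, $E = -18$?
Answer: $-495051$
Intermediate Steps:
$t{\left(o,q \right)} = - \frac{\left(-13 + o\right) \left(o + q\right)}{4}$ ($t{\left(o,q \right)} = - \frac{\left(o - 13\right) \left(q + o\right)}{4} = - \frac{\left(-13 + o\right) \left(o + q\right)}{4}$)
$j{\left(D,g \right)} = -4$
$u{\left(p \right)} = -13$ ($u{\left(p \right)} = -4 + \left(- \frac{22^{2}}{4} + \frac{13}{4} \cdot 22 + \frac{13}{4} \left(-18\right) - \frac{11}{2} \left(-18\right)\right) = -4 + \left(\left(- \frac{1}{4}\right) 484 + \frac{143}{2} - \frac{117}{2} + 99\right) = -4 + \left(-121 + \frac{143}{2} - \frac{117}{2} + 99\right) = -4 - 9 = -13$)
$u{\left(-1653 \right)} - 495038 = -13 - 495038 = -495051$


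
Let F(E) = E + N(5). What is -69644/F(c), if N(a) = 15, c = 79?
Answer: -34822/47 ≈ -740.89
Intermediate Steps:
F(E) = 15 + E (F(E) = E + 15 = 15 + E)
-69644/F(c) = -69644/(15 + 79) = -69644/94 = -69644*1/94 = -34822/47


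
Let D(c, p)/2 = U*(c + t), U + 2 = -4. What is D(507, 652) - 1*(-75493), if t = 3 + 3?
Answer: 69337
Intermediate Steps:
U = -6 (U = -2 - 4 = -6)
t = 6
D(c, p) = -72 - 12*c (D(c, p) = 2*(-6*(c + 6)) = 2*(-6*(6 + c)) = 2*(-36 - 6*c) = -72 - 12*c)
D(507, 652) - 1*(-75493) = (-72 - 12*507) - 1*(-75493) = (-72 - 6084) + 75493 = -6156 + 75493 = 69337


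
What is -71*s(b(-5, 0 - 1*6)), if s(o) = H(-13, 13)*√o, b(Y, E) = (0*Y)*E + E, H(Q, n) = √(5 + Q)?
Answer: 284*√3 ≈ 491.90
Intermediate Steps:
b(Y, E) = E (b(Y, E) = 0*E + E = 0 + E = E)
s(o) = 2*I*√2*√o (s(o) = √(5 - 13)*√o = √(-8)*√o = (2*I*√2)*√o = 2*I*√2*√o)
-71*s(b(-5, 0 - 1*6)) = -142*I*√2*√(0 - 1*6) = -142*I*√2*√(0 - 6) = -142*I*√2*√(-6) = -142*I*√2*I*√6 = -(-284)*√3 = 284*√3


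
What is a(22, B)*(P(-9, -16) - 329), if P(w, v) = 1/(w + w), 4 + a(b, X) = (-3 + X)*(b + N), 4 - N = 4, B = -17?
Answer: 438302/3 ≈ 1.4610e+5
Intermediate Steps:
N = 0 (N = 4 - 1*4 = 4 - 4 = 0)
a(b, X) = -4 + b*(-3 + X) (a(b, X) = -4 + (-3 + X)*(b + 0) = -4 + (-3 + X)*b = -4 + b*(-3 + X))
P(w, v) = 1/(2*w)
a(22, B)*(P(-9, -16) - 329) = (-4 - 3*22 - 17*22)*((½)/(-9) - 329) = (-4 - 66 - 374)*((½)*(-⅑) - 329) = -444*(-1/18 - 329) = -444*(-5923/18) = 438302/3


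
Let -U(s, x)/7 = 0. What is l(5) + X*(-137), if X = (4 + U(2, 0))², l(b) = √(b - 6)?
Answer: -2192 + I ≈ -2192.0 + 1.0*I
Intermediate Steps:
l(b) = √(-6 + b)
U(s, x) = 0 (U(s, x) = -7*0 = 0)
X = 16 (X = (4 + 0)² = 4² = 16)
l(5) + X*(-137) = √(-6 + 5) + 16*(-137) = √(-1) - 2192 = I - 2192 = -2192 + I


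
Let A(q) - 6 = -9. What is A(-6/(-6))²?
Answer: 9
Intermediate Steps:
A(q) = -3 (A(q) = 6 - 9 = -3)
A(-6/(-6))² = (-3)² = 9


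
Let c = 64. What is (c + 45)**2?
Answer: 11881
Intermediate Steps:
(c + 45)**2 = (64 + 45)**2 = 109**2 = 11881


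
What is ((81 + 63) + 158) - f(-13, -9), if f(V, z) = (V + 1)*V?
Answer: 146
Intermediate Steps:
f(V, z) = V*(1 + V) (f(V, z) = (1 + V)*V = V*(1 + V))
((81 + 63) + 158) - f(-13, -9) = ((81 + 63) + 158) - (-13)*(1 - 13) = (144 + 158) - (-13)*(-12) = 302 - 1*156 = 302 - 156 = 146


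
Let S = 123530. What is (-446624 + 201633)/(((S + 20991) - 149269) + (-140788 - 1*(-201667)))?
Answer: -244991/56131 ≈ -4.3646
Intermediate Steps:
(-446624 + 201633)/(((S + 20991) - 149269) + (-140788 - 1*(-201667))) = (-446624 + 201633)/(((123530 + 20991) - 149269) + (-140788 - 1*(-201667))) = -244991/((144521 - 149269) + (-140788 + 201667)) = -244991/(-4748 + 60879) = -244991/56131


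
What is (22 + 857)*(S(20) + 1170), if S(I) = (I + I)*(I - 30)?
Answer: 676830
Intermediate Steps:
S(I) = 2*I*(-30 + I) (S(I) = (2*I)*(-30 + I) = 2*I*(-30 + I))
(22 + 857)*(S(20) + 1170) = (22 + 857)*(2*20*(-30 + 20) + 1170) = 879*(2*20*(-10) + 1170) = 879*(-400 + 1170) = 879*770 = 676830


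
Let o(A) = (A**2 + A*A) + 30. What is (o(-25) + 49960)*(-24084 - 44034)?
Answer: -3490366320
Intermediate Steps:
o(A) = 30 + 2*A**2 (o(A) = (A**2 + A**2) + 30 = 2*A**2 + 30 = 30 + 2*A**2)
(o(-25) + 49960)*(-24084 - 44034) = ((30 + 2*(-25)**2) + 49960)*(-24084 - 44034) = ((30 + 2*625) + 49960)*(-68118) = ((30 + 1250) + 49960)*(-68118) = (1280 + 49960)*(-68118) = 51240*(-68118) = -3490366320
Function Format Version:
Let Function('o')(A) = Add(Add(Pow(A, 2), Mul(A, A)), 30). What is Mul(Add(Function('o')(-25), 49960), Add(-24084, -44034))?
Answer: -3490366320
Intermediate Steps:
Function('o')(A) = Add(30, Mul(2, Pow(A, 2))) (Function('o')(A) = Add(Add(Pow(A, 2), Pow(A, 2)), 30) = Add(Mul(2, Pow(A, 2)), 30) = Add(30, Mul(2, Pow(A, 2))))
Mul(Add(Function('o')(-25), 49960), Add(-24084, -44034)) = Mul(Add(Add(30, Mul(2, Pow(-25, 2))), 49960), Add(-24084, -44034)) = Mul(Add(Add(30, Mul(2, 625)), 49960), -68118) = Mul(Add(Add(30, 1250), 49960), -68118) = Mul(Add(1280, 49960), -68118) = Mul(51240, -68118) = -3490366320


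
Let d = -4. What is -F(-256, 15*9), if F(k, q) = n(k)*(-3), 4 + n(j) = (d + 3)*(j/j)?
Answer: -15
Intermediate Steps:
n(j) = -5 (n(j) = -4 + (-4 + 3)*(j/j) = -4 - 1*1 = -4 - 1 = -5)
F(k, q) = 15 (F(k, q) = -5*(-3) = 15)
-F(-256, 15*9) = -1*15 = -15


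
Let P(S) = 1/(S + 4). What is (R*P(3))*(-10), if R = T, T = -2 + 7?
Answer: -50/7 ≈ -7.1429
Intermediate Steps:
P(S) = 1/(4 + S)
T = 5
R = 5
(R*P(3))*(-10) = (5/(4 + 3))*(-10) = (5/7)*(-10) = -50/7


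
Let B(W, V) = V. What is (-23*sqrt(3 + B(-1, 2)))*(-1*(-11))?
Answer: -253*sqrt(5) ≈ -565.73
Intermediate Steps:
(-23*sqrt(3 + B(-1, 2)))*(-1*(-11)) = (-23*sqrt(3 + 2))*(-1*(-11)) = -23*sqrt(5)*11 = -253*sqrt(5)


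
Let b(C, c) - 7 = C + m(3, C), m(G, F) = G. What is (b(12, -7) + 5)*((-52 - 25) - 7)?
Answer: -2268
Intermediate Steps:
b(C, c) = 10 + C (b(C, c) = 7 + (C + 3) = 7 + (3 + C) = 10 + C)
(b(12, -7) + 5)*((-52 - 25) - 7) = ((10 + 12) + 5)*((-52 - 25) - 7) = (22 + 5)*(-77 - 7) = 27*(-84) = -2268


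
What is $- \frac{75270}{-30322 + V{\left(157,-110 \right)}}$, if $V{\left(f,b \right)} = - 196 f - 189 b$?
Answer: $\frac{37635}{20152} \approx 1.8676$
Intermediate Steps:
$- \frac{75270}{-30322 + V{\left(157,-110 \right)}} = - \frac{75270}{-30322 - 9982} = - \frac{75270}{-40304} = \left(-75270\right) \left(- \frac{1}{40304}\right) = \frac{37635}{20152}$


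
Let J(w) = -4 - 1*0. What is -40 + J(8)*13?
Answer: -92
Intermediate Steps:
J(w) = -4 (J(w) = -4 + 0 = -4)
-40 + J(8)*13 = -40 - 4*13 = -40 - 52 = -92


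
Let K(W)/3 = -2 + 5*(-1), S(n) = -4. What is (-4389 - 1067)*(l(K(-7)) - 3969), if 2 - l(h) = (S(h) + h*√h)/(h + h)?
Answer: 454533904/21 + 2728*I*√21 ≈ 2.1644e+7 + 12501.0*I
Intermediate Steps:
K(W) = -21 (K(W) = 3*(-2 + 5*(-1)) = 3*(-2 - 5) = 3*(-7) = -21)
l(h) = 2 - (-4 + h^(3/2))/(2*h) (l(h) = 2 - (-4 + h*√h)/(h + h) = 2 - (-4 + h^(3/2))/(2*h))
(-4389 - 1067)*(l(K(-7)) - 3969) = (-4389 - 1067)*((2 + 2/(-21) - I*√21/2) - 3969) = -5456*((2 + 2*(-1/21) - I*√21/2) - 3969) = -5456*((2 - 2/21 - I*√21/2) - 3969) = -5456*((40/21 - I*√21/2) - 3969) = -5456*(-83309/21 - I*√21/2) = 454533904/21 + 2728*I*√21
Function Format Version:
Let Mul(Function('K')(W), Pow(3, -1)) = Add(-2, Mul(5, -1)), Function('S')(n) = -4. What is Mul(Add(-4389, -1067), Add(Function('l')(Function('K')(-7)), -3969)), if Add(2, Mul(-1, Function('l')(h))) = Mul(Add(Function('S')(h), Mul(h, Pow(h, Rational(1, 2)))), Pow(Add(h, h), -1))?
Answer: Add(Rational(454533904, 21), Mul(2728, I, Pow(21, Rational(1, 2)))) ≈ Add(2.1644e+7, Mul(12501., I))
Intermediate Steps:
Function('K')(W) = -21 (Function('K')(W) = Mul(3, Add(-2, Mul(5, -1))) = Mul(3, Add(-2, -5)) = Mul(3, -7) = -21)
Function('l')(h) = Add(2, Mul(Rational(-1, 2), Pow(h, -1), Add(-4, Pow(h, Rational(3, 2))))) (Function('l')(h) = Add(2, Mul(-1, Mul(Add(-4, Mul(h, Pow(h, Rational(1, 2)))), Pow(Add(h, h), -1)))) = Add(2, Mul(-1, Mul(Add(-4, Pow(h, Rational(3, 2))), Pow(Mul(2, h), -1)))) = Add(2, Mul(-1, Mul(Add(-4, Pow(h, Rational(3, 2))), Mul(Rational(1, 2), Pow(h, -1))))) = Add(2, Mul(-1, Mul(Rational(1, 2), Pow(h, -1), Add(-4, Pow(h, Rational(3, 2)))))) = Add(2, Mul(Rational(-1, 2), Pow(h, -1), Add(-4, Pow(h, Rational(3, 2))))))
Mul(Add(-4389, -1067), Add(Function('l')(Function('K')(-7)), -3969)) = Mul(Add(-4389, -1067), Add(Add(2, Mul(2, Pow(-21, -1)), Mul(Rational(-1, 2), Pow(-21, Rational(1, 2)))), -3969)) = Mul(-5456, Add(Add(2, Mul(2, Rational(-1, 21)), Mul(Rational(-1, 2), Mul(I, Pow(21, Rational(1, 2))))), -3969)) = Mul(-5456, Add(Add(2, Rational(-2, 21), Mul(Rational(-1, 2), I, Pow(21, Rational(1, 2)))), -3969)) = Mul(-5456, Add(Add(Rational(40, 21), Mul(Rational(-1, 2), I, Pow(21, Rational(1, 2)))), -3969)) = Mul(-5456, Add(Rational(-83309, 21), Mul(Rational(-1, 2), I, Pow(21, Rational(1, 2))))) = Add(Rational(454533904, 21), Mul(2728, I, Pow(21, Rational(1, 2))))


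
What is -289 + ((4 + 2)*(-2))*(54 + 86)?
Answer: -1969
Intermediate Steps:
-289 + ((4 + 2)*(-2))*(54 + 86) = -289 + (6*(-2))*140 = -289 - 12*140 = -289 - 1680 = -1969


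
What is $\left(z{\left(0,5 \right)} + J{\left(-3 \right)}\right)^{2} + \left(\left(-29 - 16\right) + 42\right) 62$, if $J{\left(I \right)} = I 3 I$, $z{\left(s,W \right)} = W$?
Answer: $838$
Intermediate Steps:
$J{\left(I \right)} = 3 I^{2}$ ($J{\left(I \right)} = 3 I I = 3 I^{2}$)
$\left(z{\left(0,5 \right)} + J{\left(-3 \right)}\right)^{2} + \left(\left(-29 - 16\right) + 42\right) 62 = \left(5 + 3 \left(-3\right)^{2}\right)^{2} + \left(\left(-29 - 16\right) + 42\right) 62 = \left(5 + 3 \cdot 9\right)^{2} + \left(-45 + 42\right) 62 = \left(5 + 27\right)^{2} - 186 = 32^{2} - 186 = 1024 - 186 = 838$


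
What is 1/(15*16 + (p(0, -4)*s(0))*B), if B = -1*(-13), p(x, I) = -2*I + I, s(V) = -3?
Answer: 1/84 ≈ 0.011905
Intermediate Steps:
p(x, I) = -I
B = 13
1/(15*16 + (p(0, -4)*s(0))*B) = 1/(15*16 + (-1*(-4)*(-3))*13) = 1/(240 + (4*(-3))*13) = 1/(240 - 12*13) = 1/(240 - 156) = 1/84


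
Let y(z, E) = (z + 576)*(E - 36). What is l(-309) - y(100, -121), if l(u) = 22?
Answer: 106154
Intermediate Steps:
y(z, E) = (-36 + E)*(576 + z) (y(z, E) = (576 + z)*(-36 + E) = (-36 + E)*(576 + z))
l(-309) - y(100, -121) = 22 - (-20736 - 36*100 + 576*(-121) - 121*100) = 22 - (-20736 - 3600 - 69696 - 12100) = 22 - 1*(-106132) = 22 + 106132 = 106154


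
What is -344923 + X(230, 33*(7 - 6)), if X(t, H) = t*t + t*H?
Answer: -284433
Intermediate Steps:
X(t, H) = t² + H*t
-344923 + X(230, 33*(7 - 6)) = -344923 + 230*(33*(7 - 6) + 230) = -344923 + 230*(33*1 + 230) = -344923 + 230*(33 + 230) = -344923 + 230*263 = -344923 + 60490 = -284433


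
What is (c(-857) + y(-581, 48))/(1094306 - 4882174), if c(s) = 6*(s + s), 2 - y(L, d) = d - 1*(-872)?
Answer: 5601/1893934 ≈ 0.0029573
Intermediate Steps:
y(L, d) = -870 - d (y(L, d) = 2 - (d - 1*(-872)) = 2 - (d + 872) = 2 - (872 + d) = 2 + (-872 - d) = -870 - d)
c(s) = 12*s (c(s) = 6*(2*s) = 12*s)
(c(-857) + y(-581, 48))/(1094306 - 4882174) = (12*(-857) + (-870 - 1*48))/(1094306 - 4882174) = (-10284 + (-870 - 48))/(-3787868) = (-10284 - 918)*(-1/3787868) = -11202*(-1/3787868) = 5601/1893934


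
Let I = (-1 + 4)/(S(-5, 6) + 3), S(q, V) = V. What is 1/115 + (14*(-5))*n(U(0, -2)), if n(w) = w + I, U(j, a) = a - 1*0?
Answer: 40253/345 ≈ 116.68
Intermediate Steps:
I = ⅓ (I = (-1 + 4)/(6 + 3) = 3/9 = 3*(⅑) = ⅓ ≈ 0.33333)
U(j, a) = a (U(j, a) = a + 0 = a)
n(w) = ⅓ + w (n(w) = w + ⅓ = ⅓ + w)
1/115 + (14*(-5))*n(U(0, -2)) = 1/115 + (14*(-5))*(⅓ - 2) = 1/115 - 70*(-5/3) = 1/115 + 350/3 = 40253/345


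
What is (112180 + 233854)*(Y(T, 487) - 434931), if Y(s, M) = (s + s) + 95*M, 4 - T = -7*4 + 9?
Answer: -134475733080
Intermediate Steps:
T = 23 (T = 4 - (-7*4 + 9) = 4 - (-28 + 9) = 4 - 1*(-19) = 4 + 19 = 23)
Y(s, M) = 2*s + 95*M
(112180 + 233854)*(Y(T, 487) - 434931) = (112180 + 233854)*((2*23 + 95*487) - 434931) = 346034*((46 + 46265) - 434931) = 346034*(46311 - 434931) = 346034*(-388620) = -134475733080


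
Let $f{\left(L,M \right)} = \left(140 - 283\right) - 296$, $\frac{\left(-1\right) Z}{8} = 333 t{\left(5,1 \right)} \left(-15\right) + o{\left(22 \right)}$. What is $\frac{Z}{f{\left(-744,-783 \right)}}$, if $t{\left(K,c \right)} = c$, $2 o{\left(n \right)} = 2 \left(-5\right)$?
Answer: $- \frac{40000}{439} \approx -91.116$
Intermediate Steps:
$o{\left(n \right)} = -5$ ($o{\left(n \right)} = \frac{2 \left(-5\right)}{2} = \frac{1}{2} \left(-10\right) = -5$)
$Z = 40000$ ($Z = - 8 \left(333 \cdot 1 \left(-15\right) - 5\right) = - 8 \left(333 \left(-15\right) - 5\right) = - 8 \left(-4995 - 5\right) = \left(-8\right) \left(-5000\right) = 40000$)
$f{\left(L,M \right)} = -439$ ($f{\left(L,M \right)} = -143 - 296 = -439$)
$\frac{Z}{f{\left(-744,-783 \right)}} = \frac{40000}{-439} = 40000 \left(- \frac{1}{439}\right) = - \frac{40000}{439}$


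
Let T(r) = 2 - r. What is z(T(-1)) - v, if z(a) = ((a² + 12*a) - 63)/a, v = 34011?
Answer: -34017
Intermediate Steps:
z(a) = (-63 + a² + 12*a)/a
z(T(-1)) - v = (12 + (2 - 1*(-1)) - 63/(2 - 1*(-1))) - 1*34011 = (12 + (2 + 1) - 63/(2 + 1)) - 34011 = (12 + 3 - 63/3) - 34011 = (12 + 3 - 63*⅓) - 34011 = (12 + 3 - 21) - 34011 = -6 - 34011 = -34017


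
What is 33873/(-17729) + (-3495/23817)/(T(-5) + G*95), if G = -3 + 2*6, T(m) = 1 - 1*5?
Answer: -228869656982/119778701881 ≈ -1.9108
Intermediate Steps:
T(m) = -4 (T(m) = 1 - 5 = -4)
G = 9 (G = -3 + 12 = 9)
33873/(-17729) + (-3495/23817)/(T(-5) + G*95) = 33873/(-17729) + (-3495/23817)/(-4 + 9*95) = 33873*(-1/17729) + (-3495*1/23817)/(-4 + 855) = -33873/17729 - 1165/7939/851 = -33873/17729 - 1165/7939*1/851 = -33873/17729 - 1165/6756089 = -228869656982/119778701881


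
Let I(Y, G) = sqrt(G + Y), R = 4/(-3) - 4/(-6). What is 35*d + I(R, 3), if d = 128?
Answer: 4480 + sqrt(21)/3 ≈ 4481.5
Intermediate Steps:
R = -2/3 (R = 4*(-1/3) - 4*(-1/6) = -4/3 + 2/3 = -2/3 ≈ -0.66667)
35*d + I(R, 3) = 35*128 + sqrt(3 - 2/3) = 4480 + sqrt(7/3) = 4480 + sqrt(21)/3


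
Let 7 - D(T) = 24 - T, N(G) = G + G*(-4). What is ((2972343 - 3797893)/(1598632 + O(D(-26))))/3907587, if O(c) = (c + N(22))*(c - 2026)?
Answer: -825550/7128036548811 ≈ -1.1582e-7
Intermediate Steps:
N(G) = -3*G (N(G) = G - 4*G = -3*G)
D(T) = -17 + T (D(T) = 7 - (24 - T) = 7 + (-24 + T) = -17 + T)
O(c) = (-2026 + c)*(-66 + c) (O(c) = (c - 3*22)*(c - 2026) = (c - 66)*(-2026 + c) = (-66 + c)*(-2026 + c) = (-2026 + c)*(-66 + c))
((2972343 - 3797893)/(1598632 + O(D(-26))))/3907587 = ((2972343 - 3797893)/(1598632 + (133716 + (-17 - 26)**2 - 2092*(-17 - 26))))/3907587 = -825550/(1598632 + (133716 + (-43)**2 - 2092*(-43)))*(1/3907587) = -825550/(1598632 + (133716 + 1849 + 89956))*(1/3907587) = -825550/(1598632 + 225521)*(1/3907587) = -825550/1824153*(1/3907587) = -825550*1/1824153*(1/3907587) = -825550/1824153*1/3907587 = -825550/7128036548811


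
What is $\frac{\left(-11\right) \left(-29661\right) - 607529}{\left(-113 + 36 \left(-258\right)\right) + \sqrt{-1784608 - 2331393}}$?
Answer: $\frac{1322053229}{46247401} + \frac{140629 i \sqrt{4116001}}{46247401} \approx 28.587 + 6.1692 i$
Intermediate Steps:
$\frac{\left(-11\right) \left(-29661\right) - 607529}{\left(-113 + 36 \left(-258\right)\right) + \sqrt{-1784608 - 2331393}} = \frac{326271 - 607529}{\left(-113 - 9288\right) + \sqrt{-4116001}} = - \frac{281258}{-9401 + i \sqrt{4116001}}$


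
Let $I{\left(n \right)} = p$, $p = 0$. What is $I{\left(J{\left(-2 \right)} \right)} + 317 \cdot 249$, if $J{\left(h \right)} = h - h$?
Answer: $78933$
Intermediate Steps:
$J{\left(h \right)} = 0$
$I{\left(n \right)} = 0$
$I{\left(J{\left(-2 \right)} \right)} + 317 \cdot 249 = 0 + 317 \cdot 249 = 0 + 78933 = 78933$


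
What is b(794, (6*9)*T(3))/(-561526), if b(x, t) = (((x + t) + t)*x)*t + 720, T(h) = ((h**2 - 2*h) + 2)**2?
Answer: -1872609660/280763 ≈ -6669.7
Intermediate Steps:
T(h) = (2 + h**2 - 2*h)**2
b(x, t) = 720 + t*x*(x + 2*t) (b(x, t) = (((t + x) + t)*x)*t + 720 = ((x + 2*t)*x)*t + 720 = (x*(x + 2*t))*t + 720 = t*x*(x + 2*t) + 720 = 720 + t*x*(x + 2*t))
b(794, (6*9)*T(3))/(-561526) = (720 + ((6*9)*(2 + 3**2 - 2*3)**2)*794**2 + 2*794*((6*9)*(2 + 3**2 - 2*3)**2)**2)/(-561526) = (720 + (54*(2 + 9 - 6)**2)*630436 + 2*794*(54*(2 + 9 - 6)**2)**2)*(-1/561526) = (720 + (54*5**2)*630436 + 2*794*(54*5**2)**2)*(-1/561526) = (720 + (54*25)*630436 + 2*794*(54*25)**2)*(-1/561526) = (720 + 1350*630436 + 2*794*1350**2)*(-1/561526) = (720 + 851088600 + 2*794*1822500)*(-1/561526) = (720 + 851088600 + 2894130000)*(-1/561526) = 3745219320*(-1/561526) = -1872609660/280763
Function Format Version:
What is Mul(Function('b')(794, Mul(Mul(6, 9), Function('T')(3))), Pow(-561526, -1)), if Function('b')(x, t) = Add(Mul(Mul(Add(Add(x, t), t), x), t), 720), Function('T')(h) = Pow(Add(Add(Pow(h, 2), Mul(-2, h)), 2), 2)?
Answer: Rational(-1872609660, 280763) ≈ -6669.7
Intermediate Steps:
Function('T')(h) = Pow(Add(2, Pow(h, 2), Mul(-2, h)), 2)
Function('b')(x, t) = Add(720, Mul(t, x, Add(x, Mul(2, t)))) (Function('b')(x, t) = Add(Mul(Mul(Add(Add(t, x), t), x), t), 720) = Add(Mul(Mul(Add(x, Mul(2, t)), x), t), 720) = Add(Mul(Mul(x, Add(x, Mul(2, t))), t), 720) = Add(Mul(t, x, Add(x, Mul(2, t))), 720) = Add(720, Mul(t, x, Add(x, Mul(2, t)))))
Mul(Function('b')(794, Mul(Mul(6, 9), Function('T')(3))), Pow(-561526, -1)) = Mul(Add(720, Mul(Mul(Mul(6, 9), Pow(Add(2, Pow(3, 2), Mul(-2, 3)), 2)), Pow(794, 2)), Mul(2, 794, Pow(Mul(Mul(6, 9), Pow(Add(2, Pow(3, 2), Mul(-2, 3)), 2)), 2))), Pow(-561526, -1)) = Mul(Add(720, Mul(Mul(54, Pow(Add(2, 9, -6), 2)), 630436), Mul(2, 794, Pow(Mul(54, Pow(Add(2, 9, -6), 2)), 2))), Rational(-1, 561526)) = Mul(Add(720, Mul(Mul(54, Pow(5, 2)), 630436), Mul(2, 794, Pow(Mul(54, Pow(5, 2)), 2))), Rational(-1, 561526)) = Mul(Add(720, Mul(Mul(54, 25), 630436), Mul(2, 794, Pow(Mul(54, 25), 2))), Rational(-1, 561526)) = Mul(Add(720, Mul(1350, 630436), Mul(2, 794, Pow(1350, 2))), Rational(-1, 561526)) = Mul(Add(720, 851088600, Mul(2, 794, 1822500)), Rational(-1, 561526)) = Mul(Add(720, 851088600, 2894130000), Rational(-1, 561526)) = Mul(3745219320, Rational(-1, 561526)) = Rational(-1872609660, 280763)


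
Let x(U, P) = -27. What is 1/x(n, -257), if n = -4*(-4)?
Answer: -1/27 ≈ -0.037037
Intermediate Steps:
n = 16
1/x(n, -257) = 1/(-27) = -1/27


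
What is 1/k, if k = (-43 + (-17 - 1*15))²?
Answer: 1/5625 ≈ 0.00017778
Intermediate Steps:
k = 5625 (k = (-43 + (-17 - 15))² = (-43 - 32)² = (-75)² = 5625)
1/k = 1/5625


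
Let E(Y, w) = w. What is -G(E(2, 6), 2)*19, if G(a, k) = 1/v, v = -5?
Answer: 19/5 ≈ 3.8000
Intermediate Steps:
G(a, k) = -⅕ (G(a, k) = 1/(-5) = -⅕)
-G(E(2, 6), 2)*19 = -1*(-⅕)*19 = (⅕)*19 = 19/5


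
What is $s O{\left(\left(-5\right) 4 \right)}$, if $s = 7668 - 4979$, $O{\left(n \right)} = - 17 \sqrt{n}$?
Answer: $- 91426 i \sqrt{5} \approx - 2.0443 \cdot 10^{5} i$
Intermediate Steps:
$s = 2689$
$s O{\left(\left(-5\right) 4 \right)} = 2689 \left(- 17 \sqrt{\left(-5\right) 4}\right) = 2689 \left(- 17 \sqrt{-20}\right) = 2689 \left(- 17 \cdot 2 i \sqrt{5}\right) = 2689 \left(- 34 i \sqrt{5}\right) = - 91426 i \sqrt{5}$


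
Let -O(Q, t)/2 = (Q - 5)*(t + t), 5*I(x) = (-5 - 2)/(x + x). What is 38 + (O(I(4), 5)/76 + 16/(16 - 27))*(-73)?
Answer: 74851/1672 ≈ 44.767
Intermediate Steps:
I(x) = -7/(10*x) (I(x) = ((-5 - 2)/(x + x))/5 = (-7*1/(2*x))/5 = (-7/(2*x))/5 = -7/(10*x))
O(Q, t) = -4*t*(-5 + Q) (O(Q, t) = -2*(Q - 5)*(t + t) = -2*(-5 + Q)*2*t = -4*t*(-5 + Q))
38 + (O(I(4), 5)/76 + 16/(16 - 27))*(-73) = 38 + ((4*5*(5 - (-7)/(10*4)))/76 + 16/(16 - 27))*(-73) = 38 + ((4*5*(5 - (-7)/(10*4)))*(1/76) + 16/(-11))*(-73) = 38 + ((4*5*(5 - 1*(-7/40)))*(1/76) + 16*(-1/11))*(-73) = 38 + ((4*5*(5 + 7/40))*(1/76) - 16/11)*(-73) = 38 + ((4*5*(207/40))*(1/76) - 16/11)*(-73) = 38 + ((207/2)*(1/76) - 16/11)*(-73) = 38 + (207/152 - 16/11)*(-73) = 38 - 155/1672*(-73) = 38 + 11315/1672 = 74851/1672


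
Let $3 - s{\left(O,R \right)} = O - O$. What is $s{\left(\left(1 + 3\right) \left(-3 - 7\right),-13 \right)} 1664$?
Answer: $4992$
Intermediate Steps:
$s{\left(O,R \right)} = 3$ ($s{\left(O,R \right)} = 3 - \left(O - O\right) = 3 - 0 = 3 + 0 = 3$)
$s{\left(\left(1 + 3\right) \left(-3 - 7\right),-13 \right)} 1664 = 3 \cdot 1664 = 4992$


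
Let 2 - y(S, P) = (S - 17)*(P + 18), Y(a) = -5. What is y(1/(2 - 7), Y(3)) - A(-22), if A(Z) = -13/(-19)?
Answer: 21367/95 ≈ 224.92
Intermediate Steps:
A(Z) = 13/19 (A(Z) = -13*(-1/19) = 13/19)
y(S, P) = 2 - (-17 + S)*(18 + P) (y(S, P) = 2 - (S - 17)*(P + 18) = 2 - (-17 + S)*(18 + P))
y(1/(2 - 7), Y(3)) - A(-22) = (308 - 18/(2 - 7) + 17*(-5) - 1*(-5)/(2 - 7)) - 1*13/19 = (308 - 18/(-5) - 85 - 1*(-5)/(-5)) - 13/19 = (308 - 18*(-⅕) - 85 - 1*(-5)*(-⅕)) - 13/19 = (308 + 18/5 - 85 - 1) - 13/19 = 1128/5 - 13/19 = 21367/95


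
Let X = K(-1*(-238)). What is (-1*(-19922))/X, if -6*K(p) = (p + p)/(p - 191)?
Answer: -200643/17 ≈ -11803.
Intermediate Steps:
K(p) = -p/(3*(-191 + p)) (K(p) = -(p + p)/(6*(p - 191)) = -2*p/(6*(-191 + p)) = -p/(3*(-191 + p)))
X = -238/141 (X = -(-1*(-238))/(-573 + 3*(-1*(-238))) = -1*238/(-573 + 3*238) = -1*238/(-573 + 714) = -1*238/141 = -1*238*1/141 = -238/141 ≈ -1.6879)
(-1*(-19922))/X = (-1*(-19922))/(-238/141) = 19922*(-141/238) = -200643/17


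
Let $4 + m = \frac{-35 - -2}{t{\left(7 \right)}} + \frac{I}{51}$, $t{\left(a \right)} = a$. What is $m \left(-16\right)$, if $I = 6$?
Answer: $\frac{16368}{119} \approx 137.55$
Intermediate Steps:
$m = - \frac{1023}{119}$ ($m = -4 + \left(\frac{-35 - -2}{7} + \frac{6}{51}\right) = -4 + \left(\left(-35 + 2\right) \frac{1}{7} + 6 \cdot \frac{1}{51}\right) = -4 + \left(\left(-33\right) \frac{1}{7} + \frac{2}{17}\right) = -4 + \left(- \frac{33}{7} + \frac{2}{17}\right) = -4 - \frac{547}{119} = - \frac{1023}{119} \approx -8.5966$)
$m \left(-16\right) = \left(- \frac{1023}{119}\right) \left(-16\right) = \frac{16368}{119}$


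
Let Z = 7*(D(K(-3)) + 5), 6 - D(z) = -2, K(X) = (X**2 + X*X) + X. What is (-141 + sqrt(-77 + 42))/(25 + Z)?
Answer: -141/116 + I*sqrt(35)/116 ≈ -1.2155 + 0.051001*I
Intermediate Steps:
K(X) = X + 2*X**2 (K(X) = (X**2 + X**2) + X = 2*X**2 + X = X + 2*X**2)
D(z) = 8 (D(z) = 6 - 1*(-2) = 6 + 2 = 8)
Z = 91 (Z = 7*(8 + 5) = 7*13 = 91)
(-141 + sqrt(-77 + 42))/(25 + Z) = (-141 + sqrt(-77 + 42))/(25 + 91) = (-141 + sqrt(-35))/116 = (-141 + I*sqrt(35))/116 = -141/116 + I*sqrt(35)/116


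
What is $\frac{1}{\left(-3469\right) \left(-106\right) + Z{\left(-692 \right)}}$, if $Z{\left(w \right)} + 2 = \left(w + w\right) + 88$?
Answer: $\frac{1}{366416} \approx 2.7291 \cdot 10^{-6}$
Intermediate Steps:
$Z{\left(w \right)} = 86 + 2 w$ ($Z{\left(w \right)} = -2 + \left(\left(w + w\right) + 88\right) = -2 + \left(2 w + 88\right) = -2 + \left(88 + 2 w\right) = 86 + 2 w$)
$\frac{1}{\left(-3469\right) \left(-106\right) + Z{\left(-692 \right)}} = \frac{1}{\left(-3469\right) \left(-106\right) + \left(86 + 2 \left(-692\right)\right)} = \frac{1}{367714 + \left(86 - 1384\right)} = \frac{1}{367714 - 1298} = \frac{1}{366416}$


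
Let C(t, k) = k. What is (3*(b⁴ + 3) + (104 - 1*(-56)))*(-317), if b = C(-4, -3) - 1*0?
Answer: -130604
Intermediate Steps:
b = -3 (b = -3 - 1*0 = -3 + 0 = -3)
(3*(b⁴ + 3) + (104 - 1*(-56)))*(-317) = (3*((-3)⁴ + 3) + (104 - 1*(-56)))*(-317) = (3*(81 + 3) + (104 + 56))*(-317) = (3*84 + 160)*(-317) = (252 + 160)*(-317) = 412*(-317) = -130604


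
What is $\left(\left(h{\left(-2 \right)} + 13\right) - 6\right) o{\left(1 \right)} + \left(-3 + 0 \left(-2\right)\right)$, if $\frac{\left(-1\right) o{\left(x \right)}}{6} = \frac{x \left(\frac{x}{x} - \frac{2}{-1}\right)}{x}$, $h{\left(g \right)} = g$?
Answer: $-93$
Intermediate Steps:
$o{\left(x \right)} = -18$ ($o{\left(x \right)} = - 6 \frac{x \left(\frac{x}{x} - \frac{2}{-1}\right)}{x} = - 6 \frac{x \left(1 - -2\right)}{x} = - 6 \frac{x \left(1 + 2\right)}{x} = - 6 \frac{x 3}{x} = - 6 \frac{3 x}{x} = \left(-6\right) 3 = -18$)
$\left(\left(h{\left(-2 \right)} + 13\right) - 6\right) o{\left(1 \right)} + \left(-3 + 0 \left(-2\right)\right) = \left(\left(-2 + 13\right) - 6\right) \left(-18\right) + \left(-3 + 0 \left(-2\right)\right) = \left(11 - 6\right) \left(-18\right) + \left(-3 + 0\right) = 5 \left(-18\right) - 3 = -90 - 3 = -93$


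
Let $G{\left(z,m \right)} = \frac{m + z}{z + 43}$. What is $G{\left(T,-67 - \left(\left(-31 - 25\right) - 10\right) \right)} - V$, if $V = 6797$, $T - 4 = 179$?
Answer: $- \frac{767970}{113} \approx -6796.2$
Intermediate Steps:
$T = 183$ ($T = 4 + 179 = 183$)
$G{\left(z,m \right)} = \frac{m + z}{43 + z}$
$G{\left(T,-67 - \left(\left(-31 - 25\right) - 10\right) \right)} - V = \frac{\left(-67 - \left(\left(-31 - 25\right) - 10\right)\right) + 183}{43 + 183} - 6797 = \frac{\left(-67 - \left(-56 - 10\right)\right) + 183}{226} - 6797 = \frac{\left(-67 - -66\right) + 183}{226} - 6797 = \frac{\left(-67 + 66\right) + 183}{226} - 6797 = \frac{-1 + 183}{226} - 6797 = \frac{1}{226} \cdot 182 - 6797 = \frac{91}{113} - 6797 = - \frac{767970}{113}$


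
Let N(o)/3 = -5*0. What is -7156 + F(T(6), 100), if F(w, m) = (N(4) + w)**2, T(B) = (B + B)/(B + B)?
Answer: -7155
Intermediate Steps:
N(o) = 0 (N(o) = 3*(-5*0) = 3*0 = 0)
T(B) = 1 (T(B) = (2*B)/((2*B)) = (2*B)*(1/(2*B)) = 1)
F(w, m) = w**2 (F(w, m) = (0 + w)**2 = w**2)
-7156 + F(T(6), 100) = -7156 + 1**2 = -7156 + 1 = -7155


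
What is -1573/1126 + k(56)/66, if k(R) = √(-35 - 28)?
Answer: -1573/1126 + I*√7/22 ≈ -1.397 + 0.12026*I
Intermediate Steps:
k(R) = 3*I*√7 (k(R) = √(-63) = 3*I*√7)
-1573/1126 + k(56)/66 = -1573/1126 + (3*I*√7)/66 = -1573*1/1126 + (3*I*√7)*(1/66) = -1573/1126 + I*√7/22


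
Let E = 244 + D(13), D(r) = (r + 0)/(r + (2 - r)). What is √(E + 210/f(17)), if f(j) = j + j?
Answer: √296718/34 ≈ 16.021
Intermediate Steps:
f(j) = 2*j
D(r) = r/2
E = 501/2 (E = 244 + (½)*13 = 244 + 13/2 = 501/2 ≈ 250.50)
√(E + 210/f(17)) = √(501/2 + 210/((2*17))) = √(501/2 + 210/34) = √(501/2 + 210*(1/34)) = √(501/2 + 105/17) = √(8727/34) = √296718/34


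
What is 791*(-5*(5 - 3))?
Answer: -7910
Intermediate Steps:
791*(-5*(5 - 3)) = 791*(-5*2) = 791*(-10) = -7910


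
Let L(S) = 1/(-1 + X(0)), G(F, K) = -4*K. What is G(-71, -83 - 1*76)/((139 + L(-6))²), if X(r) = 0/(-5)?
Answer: 53/1587 ≈ 0.033396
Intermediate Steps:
X(r) = 0 (X(r) = 0*(-⅕) = 0)
L(S) = -1 (L(S) = 1/(-1 + 0) = 1/(-1) = -1)
G(-71, -83 - 1*76)/((139 + L(-6))²) = (-4*(-83 - 1*76))/((139 - 1)²) = (-4*(-83 - 76))/(138²) = -4*(-159)/19044 = 636*(1/19044) = 53/1587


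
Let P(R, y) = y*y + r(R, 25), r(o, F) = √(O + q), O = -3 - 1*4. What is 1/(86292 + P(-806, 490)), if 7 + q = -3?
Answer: 326392/106531737681 - I*√17/106531737681 ≈ 3.0638e-6 - 3.8703e-11*I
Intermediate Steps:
q = -10 (q = -7 - 3 = -10)
O = -7 (O = -3 - 4 = -7)
r(o, F) = I*√17 (r(o, F) = √(-7 - 10) = √(-17) = I*√17)
P(R, y) = y² + I*√17 (P(R, y) = y*y + I*√17 = y² + I*√17)
1/(86292 + P(-806, 490)) = 1/(86292 + (490² + I*√17)) = 1/(86292 + (240100 + I*√17)) = 1/(326392 + I*√17)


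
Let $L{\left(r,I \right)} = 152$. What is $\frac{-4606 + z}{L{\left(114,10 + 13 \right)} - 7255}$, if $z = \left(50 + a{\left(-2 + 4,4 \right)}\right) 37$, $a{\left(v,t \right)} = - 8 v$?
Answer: $\frac{3348}{7103} \approx 0.47135$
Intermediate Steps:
$z = 1258$ ($z = \left(50 - 8 \left(-2 + 4\right)\right) 37 = \left(50 - 16\right) 37 = 34 \cdot 37 = 1258$)
$\frac{-4606 + z}{L{\left(114,10 + 13 \right)} - 7255} = \frac{-4606 + 1258}{152 - 7255} = - \frac{3348}{-7103} = \left(-3348\right) \left(- \frac{1}{7103}\right) = \frac{3348}{7103}$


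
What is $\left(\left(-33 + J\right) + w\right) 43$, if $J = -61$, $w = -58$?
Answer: $-6536$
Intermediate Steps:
$\left(\left(-33 + J\right) + w\right) 43 = \left(\left(-33 - 61\right) - 58\right) 43 = \left(-94 - 58\right) 43 = \left(-152\right) 43 = -6536$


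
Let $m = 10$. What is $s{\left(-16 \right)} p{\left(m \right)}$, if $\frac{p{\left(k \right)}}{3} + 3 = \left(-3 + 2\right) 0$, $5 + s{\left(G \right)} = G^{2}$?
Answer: $-2259$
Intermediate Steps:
$s{\left(G \right)} = -5 + G^{2}$
$p{\left(k \right)} = -9$ ($p{\left(k \right)} = -9 + 3 \left(-3 + 2\right) 0 = -9 + 3 \left(\left(-1\right) 0\right) = -9 + 3 \cdot 0 = -9 + 0 = -9$)
$s{\left(-16 \right)} p{\left(m \right)} = \left(-5 + \left(-16\right)^{2}\right) \left(-9\right) = \left(-5 + 256\right) \left(-9\right) = 251 \left(-9\right) = -2259$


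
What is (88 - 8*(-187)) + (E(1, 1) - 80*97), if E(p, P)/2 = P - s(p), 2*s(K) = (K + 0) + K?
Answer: -6176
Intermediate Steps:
s(K) = K (s(K) = ((K + 0) + K)/2 = (K + K)/2 = (2*K)/2 = K)
E(p, P) = -2*p + 2*P (E(p, P) = 2*(P - p) = -2*p + 2*P)
(88 - 8*(-187)) + (E(1, 1) - 80*97) = (88 - 8*(-187)) + ((-2*1 + 2*1) - 80*97) = (88 + 1496) + ((-2 + 2) - 7760) = 1584 + (0 - 7760) = 1584 - 7760 = -6176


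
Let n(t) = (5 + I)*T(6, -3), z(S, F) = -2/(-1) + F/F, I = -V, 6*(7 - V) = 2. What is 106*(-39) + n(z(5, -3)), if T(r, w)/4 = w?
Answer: -4114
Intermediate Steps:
V = 20/3 (V = 7 - ⅙*2 = 7 - ⅓ = 20/3 ≈ 6.6667)
T(r, w) = 4*w
I = -20/3 (I = -1*20/3 = -20/3 ≈ -6.6667)
z(S, F) = 3 (z(S, F) = -2*(-1) + 1 = 2 + 1 = 3)
n(t) = 20 (n(t) = (5 - 20/3)*(4*(-3)) = -5/3*(-12) = 20)
106*(-39) + n(z(5, -3)) = 106*(-39) + 20 = -4134 + 20 = -4114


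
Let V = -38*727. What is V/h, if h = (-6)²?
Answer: -13813/18 ≈ -767.39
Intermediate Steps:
h = 36
V = -27626
V/h = -27626/36 = -27626*1/36 = -13813/18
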